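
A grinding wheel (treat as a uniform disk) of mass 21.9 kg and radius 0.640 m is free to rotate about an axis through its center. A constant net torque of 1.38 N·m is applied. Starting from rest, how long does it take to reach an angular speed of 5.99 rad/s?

t ≈ 19.5 s

I = ½MR² = (1/2)(21.9)(0.640)² = 4.485 kg·m².
α = τ/I = 1.38/4.485 = 0.3077 rad/s².
ω = αt ⇒ t = ω/α = 5.99/0.3077 = 19.47 s.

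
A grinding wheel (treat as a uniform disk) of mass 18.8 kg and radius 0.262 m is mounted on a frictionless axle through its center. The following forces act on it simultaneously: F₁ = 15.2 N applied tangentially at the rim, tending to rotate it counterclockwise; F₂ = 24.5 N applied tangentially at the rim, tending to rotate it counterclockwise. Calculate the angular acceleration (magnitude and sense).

I = ½MR² = (1/2)(18.8)(0.262)² = 0.6453 kg·m².
Taking counterclockwise as positive: τ₁ = +(15.2)(0.262) = +3.982 N·m; τ₂ = +(24.5)(0.262) = +6.419 N·m.
Net torque τ = 10.40 N·m.
α = τ/I = 10.40/0.6453 = 16.12 rad/s².

α ≈ 16.1 rad/s², counterclockwise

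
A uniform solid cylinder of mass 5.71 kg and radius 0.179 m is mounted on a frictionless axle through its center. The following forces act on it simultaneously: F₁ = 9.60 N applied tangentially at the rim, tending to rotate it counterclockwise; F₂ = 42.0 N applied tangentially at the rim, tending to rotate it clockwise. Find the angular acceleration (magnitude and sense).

I = ½MR² = (1/2)(5.71)(0.179)² = 0.09148 kg·m².
Taking counterclockwise as positive: τ₁ = +(9.60)(0.179) = +1.718 N·m; τ₂ = −(42.0)(0.179) = −7.518 N·m.
Net torque τ = -5.800 N·m.
α = τ/I = -5.800/0.09148 = -63.40 rad/s².

α ≈ 63.4 rad/s², clockwise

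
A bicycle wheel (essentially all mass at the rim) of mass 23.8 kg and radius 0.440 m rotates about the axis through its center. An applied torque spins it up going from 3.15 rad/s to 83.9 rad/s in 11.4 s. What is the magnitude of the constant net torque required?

τ ≈ 32.6 N·m

I = MR² = (23.8)(0.440)² = 4.608 kg·m².
α = Δω/Δt = (83.9 − 3.15)/11.4 = 7.083 rad/s².
τ = Iα = (4.608)(7.083) = 32.64 N·m.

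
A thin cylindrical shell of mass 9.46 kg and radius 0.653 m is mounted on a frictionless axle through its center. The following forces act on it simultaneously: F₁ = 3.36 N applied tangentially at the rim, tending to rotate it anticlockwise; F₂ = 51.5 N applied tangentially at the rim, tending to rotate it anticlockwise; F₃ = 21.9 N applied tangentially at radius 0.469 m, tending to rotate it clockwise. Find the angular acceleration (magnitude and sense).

I = MR² = (9.46)(0.653)² = 4.034 kg·m².
Taking anticlockwise as positive: τ₁ = +(3.36)(0.653) = +2.194 N·m; τ₂ = +(51.5)(0.653) = +33.63 N·m; τ₃ = −(21.9)(0.469) = −10.27 N·m.
Net torque τ = 25.55 N·m.
α = τ/I = 25.55/4.034 = 6.335 rad/s².

α ≈ 6.33 rad/s², anticlockwise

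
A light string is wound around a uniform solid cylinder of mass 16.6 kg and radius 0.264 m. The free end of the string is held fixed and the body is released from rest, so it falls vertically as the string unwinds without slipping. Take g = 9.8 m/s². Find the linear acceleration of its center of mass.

Translation: Mg − T = Ma. Rotation about the center: TR = Iα with I = ½MR².
With a = αR: T = (I/R²)a = (1/2)M a, so Mg = (1 + 0.5000)Ma.
a = g/(1 + 0.5000) = 9.8/1.500 = 6.533 m/s².

a ≈ 6.53 m/s²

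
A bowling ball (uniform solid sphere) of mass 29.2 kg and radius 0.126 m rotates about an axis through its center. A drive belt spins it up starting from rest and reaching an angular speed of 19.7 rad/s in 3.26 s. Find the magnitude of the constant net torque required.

I = (2/5)MR² = (2/5)(29.2)(0.126)² = 0.1854 kg·m².
α = Δω/Δt = (19.7 − 0)/3.26 = 6.043 rad/s².
τ = Iα = (0.1854)(6.043) = 1.121 N·m.

τ ≈ 1.12 N·m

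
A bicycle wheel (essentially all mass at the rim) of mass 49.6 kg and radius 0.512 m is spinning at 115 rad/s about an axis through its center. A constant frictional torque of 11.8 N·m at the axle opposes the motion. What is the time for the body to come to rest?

I = MR² = (49.6)(0.512)² = 13.00 kg·m².
The net torque has magnitude 11.8 N·m, opposing ω.
|α| = τ/I = 11.80/13.00 = 0.9075 rad/s² (deceleration).
0 = ω₀ − |α|t ⇒ t = ω₀/|α| = 115/0.9075 = 126.7 s.

t ≈ 127 s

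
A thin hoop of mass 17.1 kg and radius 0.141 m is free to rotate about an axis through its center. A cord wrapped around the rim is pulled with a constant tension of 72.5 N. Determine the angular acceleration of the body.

I = MR² = (17.1)(0.141)² = 0.3400 kg·m².
τ = F R = (72.5)(0.141) = 10.22 N·m.
Newton's second law for rotation, τ = Iα, gives α = τ/I = 10.22/0.3400 = 30.07 rad/s².

α ≈ 30.1 rad/s²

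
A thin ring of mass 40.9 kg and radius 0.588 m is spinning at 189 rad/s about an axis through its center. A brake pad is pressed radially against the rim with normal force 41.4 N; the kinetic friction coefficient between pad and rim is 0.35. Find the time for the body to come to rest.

t ≈ 314 s

I = MR² = (40.9)(0.588)² = 14.14 kg·m².
Friction force f = μN = (0.35)(41.4) = 14.49 N at the rim; torque magnitude τ = fR = 8.520 N·m, opposing ω.
|α| = τ/I = 8.520/14.14 = 0.6025 rad/s² (deceleration).
0 = ω₀ − |α|t ⇒ t = ω₀/|α| = 189/0.6025 = 313.7 s.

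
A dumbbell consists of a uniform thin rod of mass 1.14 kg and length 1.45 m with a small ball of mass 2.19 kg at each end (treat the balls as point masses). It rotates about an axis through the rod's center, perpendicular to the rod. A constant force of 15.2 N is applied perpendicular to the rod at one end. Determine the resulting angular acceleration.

I_rod = (1/12)ML² = (1/12)(1.14)(1.45)² = 0.1997 kg·m².
I_balls = 2·m·(L/2)² = 2(2.19)(0.7250)² = 2.302 kg·m².
Total I = 2.502 kg·m².
τ = F·(L/2) = (15.2)(0.725) = 11.02 N·m.
α = τ/I = 11.02/2.502 = 4.405 rad/s².

α ≈ 4.40 rad/s²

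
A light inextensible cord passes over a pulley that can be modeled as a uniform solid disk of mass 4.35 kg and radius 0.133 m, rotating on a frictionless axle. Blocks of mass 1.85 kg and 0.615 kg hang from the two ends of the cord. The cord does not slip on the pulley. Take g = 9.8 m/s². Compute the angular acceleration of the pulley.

I = ½MR² = (1/2)(4.35)(0.133)² = 0.03847 kg·m².
Heavier block: m₁g − T₁ = m₁a. Lighter block: T₂ − m₂g = m₂a.
Pulley: (T₁ − T₂)R = Iα = I(a/R), so T₁ − T₂ = (I/R²)a = (1/2)M_p a = 2.175·a.
Adding the three: (m₁ − m₂)g = (m₁ + m₂ + 2.175)a, so a = (1.85 − 0.615)(9.8)/(1.85 + 0.615 + 2.175) = 2.608 m/s².
α = a/R = 2.608/0.133 = 19.61 rad/s².

α ≈ 19.6 rad/s²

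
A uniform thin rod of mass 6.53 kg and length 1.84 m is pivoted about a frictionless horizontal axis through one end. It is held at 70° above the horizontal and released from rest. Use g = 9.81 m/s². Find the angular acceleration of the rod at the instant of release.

About the pivot, I = (1/3)ML² = (1/3)(6.53)(1.84)² = 7.369 kg·m².
The weight acts at the center, a distance L/2 = 0.9200 m from the pivot; τ = Mg(L/2) cos 70° = 20.16 N·m.
α = τ/I = 20.16/7.369 = 2.735 rad/s².

α ≈ 2.74 rad/s²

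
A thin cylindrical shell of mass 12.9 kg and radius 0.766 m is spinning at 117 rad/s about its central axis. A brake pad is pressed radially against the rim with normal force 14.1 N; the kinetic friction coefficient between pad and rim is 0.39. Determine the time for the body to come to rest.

I = MR² = (12.9)(0.766)² = 7.569 kg·m².
Friction force f = μN = (0.39)(14.1) = 5.499 N at the rim; torque magnitude τ = fR = 4.212 N·m, opposing ω.
|α| = τ/I = 4.212/7.569 = 0.5565 rad/s² (deceleration).
0 = ω₀ − |α|t ⇒ t = ω₀/|α| = 117/0.5565 = 210.2 s.

t ≈ 210 s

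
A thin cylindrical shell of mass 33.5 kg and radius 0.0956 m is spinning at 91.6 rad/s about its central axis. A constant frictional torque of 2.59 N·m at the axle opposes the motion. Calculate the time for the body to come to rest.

I = MR² = (33.5)(0.0956)² = 0.3062 kg·m².
The net torque has magnitude 2.59 N·m, opposing ω.
|α| = τ/I = 2.590/0.3062 = 8.459 rad/s² (deceleration).
0 = ω₀ − |α|t ⇒ t = ω₀/|α| = 91.6/8.459 = 10.83 s.

t ≈ 10.8 s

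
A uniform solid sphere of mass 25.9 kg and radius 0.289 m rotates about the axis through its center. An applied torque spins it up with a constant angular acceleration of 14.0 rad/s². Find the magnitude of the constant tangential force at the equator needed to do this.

F ≈ 41.9 N

I = (2/5)MR² = (2/5)(25.9)(0.289)² = 0.8653 kg·m².
The required torque is τ = Iα = (0.8653)(14.00) = 12.11 N·m.
A tangential force at the equator gives τ = FR, so F = τ/R = 12.11/0.289 = 41.92 N.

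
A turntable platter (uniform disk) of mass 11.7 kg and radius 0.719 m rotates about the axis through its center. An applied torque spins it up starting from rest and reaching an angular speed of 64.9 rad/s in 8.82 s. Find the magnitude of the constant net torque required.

I = ½MR² = (1/2)(11.7)(0.719)² = 3.024 kg·m².
α = Δω/Δt = (64.9 − 0)/8.82 = 7.358 rad/s².
τ = Iα = (3.024)(7.358) = 22.25 N·m.

τ ≈ 22.3 N·m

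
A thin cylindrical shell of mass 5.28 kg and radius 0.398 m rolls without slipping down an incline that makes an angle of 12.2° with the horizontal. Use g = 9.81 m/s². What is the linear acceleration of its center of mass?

Translation along the incline: Mg sinθ − f = Ma.
Rotation about the center: fR = Iα with I = MR². No-slip gives a = αR, so f = (I/R²)a = M a.
Substituting: Mg sinθ = (1 + 1.000)Ma, so a = g sinθ/(1 + 1.000) = (9.81) sin 12.2° / 2.000 = 1.037 m/s².

a ≈ 1.04 m/s²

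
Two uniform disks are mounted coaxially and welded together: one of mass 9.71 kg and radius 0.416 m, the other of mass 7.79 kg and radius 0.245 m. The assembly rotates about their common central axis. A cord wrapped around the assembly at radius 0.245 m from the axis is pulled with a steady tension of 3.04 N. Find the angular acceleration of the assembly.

α ≈ 0.693 rad/s²

I = ½M₁R₁² + ½M₂R₂² = ½(9.71)(0.416)² + ½(7.79)(0.245)² = 1.074 kg·m².
τ = F r = (3.04)(0.245) = 0.7448 N·m.
α = τ/I = 0.7448/1.074 = 0.6935 rad/s².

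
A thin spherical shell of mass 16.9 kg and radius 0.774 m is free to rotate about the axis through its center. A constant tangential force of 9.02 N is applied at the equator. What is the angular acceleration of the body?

I = (2/3)MR² = (2/3)(16.9)(0.774)² = 6.750 kg·m².
τ = F R = (9.02)(0.774) = 6.981 N·m.
From τ = Iα: α = 6.981/6.750 = 1.034 rad/s².

α ≈ 1.03 rad/s²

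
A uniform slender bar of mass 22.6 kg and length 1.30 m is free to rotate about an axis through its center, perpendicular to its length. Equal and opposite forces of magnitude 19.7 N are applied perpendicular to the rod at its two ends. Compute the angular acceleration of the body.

α ≈ 8.05 rad/s²

I = (1/12)ML² = (1/12)(22.6)(1.30)² = 3.183 kg·m².
The couple gives τ = F·(L/2) + F·(L/2) = F L = (19.7)(1.30) = 25.61 N·m.
Newton's second law for rotation, τ = Iα, gives α = τ/I = 25.61/3.183 = 8.046 rad/s².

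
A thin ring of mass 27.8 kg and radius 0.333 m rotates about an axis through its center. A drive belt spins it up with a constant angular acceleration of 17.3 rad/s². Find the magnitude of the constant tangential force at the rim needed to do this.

F ≈ 160 N

I = MR² = (27.8)(0.333)² = 3.083 kg·m².
The required torque is τ = Iα = (3.083)(17.30) = 53.33 N·m.
A tangential force at the rim gives τ = FR, so F = τ/R = 53.33/0.333 = 160.2 N.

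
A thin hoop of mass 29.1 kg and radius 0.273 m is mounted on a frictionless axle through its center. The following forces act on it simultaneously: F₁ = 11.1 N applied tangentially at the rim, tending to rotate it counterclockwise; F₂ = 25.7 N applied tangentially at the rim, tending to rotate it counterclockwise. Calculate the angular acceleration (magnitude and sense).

I = MR² = (29.1)(0.273)² = 2.169 kg·m².
Taking counterclockwise as positive: τ₁ = +(11.1)(0.273) = +3.030 N·m; τ₂ = +(25.7)(0.273) = +7.016 N·m.
Net torque τ = 10.05 N·m.
α = τ/I = 10.05/2.169 = 4.632 rad/s².

α ≈ 4.63 rad/s², counterclockwise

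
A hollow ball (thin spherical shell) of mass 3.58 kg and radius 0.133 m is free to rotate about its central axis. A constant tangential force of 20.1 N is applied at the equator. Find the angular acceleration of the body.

α ≈ 63.3 rad/s²

I = (2/3)MR² = (2/3)(3.58)(0.133)² = 0.04222 kg·m².
τ = F R = (20.1)(0.133) = 2.673 N·m.
Newton's second law for rotation, τ = Iα, gives α = τ/I = 2.673/0.04222 = 63.32 rad/s².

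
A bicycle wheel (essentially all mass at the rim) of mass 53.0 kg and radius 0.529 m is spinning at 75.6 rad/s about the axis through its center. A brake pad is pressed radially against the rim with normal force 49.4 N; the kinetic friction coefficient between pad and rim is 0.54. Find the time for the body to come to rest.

t ≈ 79.5 s

I = MR² = (53.0)(0.529)² = 14.83 kg·m².
Friction force f = μN = (0.54)(49.4) = 26.68 N at the rim; torque magnitude τ = fR = 14.11 N·m, opposing ω.
|α| = τ/I = 14.11/14.83 = 0.9515 rad/s² (deceleration).
0 = ω₀ − |α|t ⇒ t = ω₀/|α| = 75.6/0.9515 = 79.46 s.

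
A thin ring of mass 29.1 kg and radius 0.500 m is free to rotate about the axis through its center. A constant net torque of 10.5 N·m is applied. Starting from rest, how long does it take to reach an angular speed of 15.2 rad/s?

I = MR² = (29.1)(0.500)² = 7.275 kg·m².
α = τ/I = 10.5/7.275 = 1.443 rad/s².
ω = αt ⇒ t = ω/α = 15.2/1.443 = 10.53 s.

t ≈ 10.5 s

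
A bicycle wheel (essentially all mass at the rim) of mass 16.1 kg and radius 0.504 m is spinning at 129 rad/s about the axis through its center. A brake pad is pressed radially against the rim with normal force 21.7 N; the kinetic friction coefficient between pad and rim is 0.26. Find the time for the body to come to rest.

t ≈ 186 s

I = MR² = (16.1)(0.504)² = 4.090 kg·m².
Friction force f = μN = (0.26)(21.7) = 5.642 N at the rim; torque magnitude τ = fR = 2.844 N·m, opposing ω.
|α| = τ/I = 2.844/4.090 = 0.6953 rad/s² (deceleration).
0 = ω₀ − |α|t ⇒ t = ω₀/|α| = 129/0.6953 = 185.5 s.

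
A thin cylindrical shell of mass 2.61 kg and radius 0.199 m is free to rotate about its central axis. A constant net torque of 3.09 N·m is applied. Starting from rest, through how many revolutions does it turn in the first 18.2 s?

≈ 788 revolutions

I = MR² = (2.61)(0.199)² = 0.1034 kg·m².
α = τ/I = 3.09/0.1034 = 29.90 rad/s².
θ = ½αt² = ½(29.90)(18.2)² = 4951 rad.
Revolutions = θ/(2π) = 788.0.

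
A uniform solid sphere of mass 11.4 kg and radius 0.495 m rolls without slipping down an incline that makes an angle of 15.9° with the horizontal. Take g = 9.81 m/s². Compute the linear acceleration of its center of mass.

a ≈ 1.92 m/s²

Translation along the incline: Mg sinθ − f = Ma.
Rotation about the center: fR = Iα with I = (2/5)MR². No-slip gives a = αR, so f = (I/R²)a = (2/5)M a.
Substituting: Mg sinθ = (1 + 0.4000)Ma, so a = g sinθ/(1 + 0.4000) = (9.81) sin 15.9° / 1.400 = 1.920 m/s².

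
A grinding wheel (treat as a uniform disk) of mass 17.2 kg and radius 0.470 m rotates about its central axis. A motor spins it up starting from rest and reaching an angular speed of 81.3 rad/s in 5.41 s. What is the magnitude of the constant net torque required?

I = ½MR² = (1/2)(17.2)(0.470)² = 1.900 kg·m².
α = Δω/Δt = (81.3 − 0)/5.41 = 15.03 rad/s².
τ = Iα = (1.900)(15.03) = 28.55 N·m.

τ ≈ 28.5 N·m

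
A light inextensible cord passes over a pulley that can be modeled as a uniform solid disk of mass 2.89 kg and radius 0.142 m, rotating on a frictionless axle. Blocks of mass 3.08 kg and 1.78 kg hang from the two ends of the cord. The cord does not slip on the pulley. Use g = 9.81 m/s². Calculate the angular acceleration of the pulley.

α ≈ 14.2 rad/s²

I = ½MR² = (1/2)(2.89)(0.142)² = 0.02914 kg·m².
Heavier block: m₁g − T₁ = m₁a. Lighter block: T₂ − m₂g = m₂a.
Pulley: (T₁ − T₂)R = Iα = I(a/R), so T₁ − T₂ = (I/R²)a = (1/2)M_p a = 1.445·a.
Adding the three: (m₁ − m₂)g = (m₁ + m₂ + 1.445)a, so a = (3.08 − 1.78)(9.81)/(3.08 + 1.78 + 1.445) = 2.023 m/s².
α = a/R = 2.023/0.142 = 14.24 rad/s².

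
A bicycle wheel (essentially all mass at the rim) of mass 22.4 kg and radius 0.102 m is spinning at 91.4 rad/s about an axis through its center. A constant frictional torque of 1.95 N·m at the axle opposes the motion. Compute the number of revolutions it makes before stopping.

≈ 79.5 revolutions

I = MR² = (22.4)(0.102)² = 0.2330 kg·m².
The net torque has magnitude 1.95 N·m, opposing ω.
|α| = τ/I = 1.950/0.2330 = 8.367 rad/s² (deceleration).
ω² = ω₀² − 2|α|θ with ω = 0 ⇒ θ = ω₀²/(2|α|) = 499.2 rad = 79.45 rev.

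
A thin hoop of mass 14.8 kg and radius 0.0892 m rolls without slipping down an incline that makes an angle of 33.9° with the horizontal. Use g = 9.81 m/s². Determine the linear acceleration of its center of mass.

Translation along the incline: Mg sinθ − f = Ma.
Rotation about the center: fR = Iα with I = MR². No-slip gives a = αR, so f = (I/R²)a = M a.
Substituting: Mg sinθ = (1 + 1.000)Ma, so a = g sinθ/(1 + 1.000) = (9.81) sin 33.9° / 2.000 = 2.736 m/s².

a ≈ 2.74 m/s²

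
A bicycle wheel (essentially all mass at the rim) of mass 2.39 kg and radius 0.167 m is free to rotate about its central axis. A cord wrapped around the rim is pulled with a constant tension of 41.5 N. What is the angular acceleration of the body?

α ≈ 104 rad/s²

I = MR² = (2.39)(0.167)² = 0.06665 kg·m².
τ = F R = (41.5)(0.167) = 6.931 N·m.
From τ = Iα: α = 6.931/0.06665 = 104.0 rad/s².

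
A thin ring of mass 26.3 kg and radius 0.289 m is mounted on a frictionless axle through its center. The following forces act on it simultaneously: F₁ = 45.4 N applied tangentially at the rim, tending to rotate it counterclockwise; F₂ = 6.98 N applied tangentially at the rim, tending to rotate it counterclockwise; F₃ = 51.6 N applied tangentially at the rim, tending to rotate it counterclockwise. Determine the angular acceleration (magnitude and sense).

I = MR² = (26.3)(0.289)² = 2.197 kg·m².
Taking counterclockwise as positive: τ₁ = +(45.4)(0.289) = +13.12 N·m; τ₂ = +(6.98)(0.289) = +2.017 N·m; τ₃ = +(51.6)(0.289) = +14.91 N·m.
Net torque τ = 30.05 N·m.
α = τ/I = 30.05/2.197 = 13.68 rad/s².

α ≈ 13.7 rad/s², counterclockwise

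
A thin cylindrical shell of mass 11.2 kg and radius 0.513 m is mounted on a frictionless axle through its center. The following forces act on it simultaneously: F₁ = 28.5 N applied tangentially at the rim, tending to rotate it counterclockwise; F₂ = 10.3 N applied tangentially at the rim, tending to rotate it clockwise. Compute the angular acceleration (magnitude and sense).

α ≈ 3.17 rad/s², counterclockwise

I = MR² = (11.2)(0.513)² = 2.947 kg·m².
Taking counterclockwise as positive: τ₁ = +(28.5)(0.513) = +14.62 N·m; τ₂ = −(10.3)(0.513) = −5.284 N·m.
Net torque τ = 9.337 N·m.
α = τ/I = 9.337/2.947 = 3.168 rad/s².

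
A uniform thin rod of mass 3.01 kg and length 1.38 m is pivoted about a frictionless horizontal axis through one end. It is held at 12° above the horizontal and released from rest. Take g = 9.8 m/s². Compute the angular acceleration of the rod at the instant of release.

About the pivot, I = (1/3)ML² = (1/3)(3.01)(1.38)² = 1.911 kg·m².
The weight acts at the center, a distance L/2 = 0.6900 m from the pivot; τ = Mg(L/2) cos 12° = 19.91 N·m.
α = τ/I = 19.91/1.911 = 10.42 rad/s².
(Equivalently α = (3g/(2L)) cos 12° = 10.42 rad/s².)

α ≈ 10.4 rad/s²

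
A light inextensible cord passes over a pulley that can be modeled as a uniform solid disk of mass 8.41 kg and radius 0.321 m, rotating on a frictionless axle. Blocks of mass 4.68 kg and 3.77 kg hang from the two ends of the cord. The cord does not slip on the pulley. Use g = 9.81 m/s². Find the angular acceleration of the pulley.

α ≈ 2.20 rad/s²

I = ½MR² = (1/2)(8.41)(0.321)² = 0.4333 kg·m².
Heavier block: m₁g − T₁ = m₁a. Lighter block: T₂ − m₂g = m₂a.
Pulley: (T₁ − T₂)R = Iα = I(a/R), so T₁ − T₂ = (I/R²)a = (1/2)M_p a = 4.205·a.
Adding the three: (m₁ − m₂)g = (m₁ + m₂ + 4.205)a, so a = (4.68 − 3.77)(9.81)/(4.68 + 3.77 + 4.205) = 0.7054 m/s².
α = a/R = 0.7054/0.321 = 2.198 rad/s².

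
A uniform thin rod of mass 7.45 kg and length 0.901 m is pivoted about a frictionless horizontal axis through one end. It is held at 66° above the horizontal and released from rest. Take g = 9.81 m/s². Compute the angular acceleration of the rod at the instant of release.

α ≈ 6.64 rad/s²

About the pivot, I = (1/3)ML² = (1/3)(7.45)(0.901)² = 2.016 kg·m².
The weight acts at the center, a distance L/2 = 0.4505 m from the pivot; τ = Mg(L/2) cos 66° = 13.39 N·m.
α = τ/I = 13.39/2.016 = 6.643 rad/s².
(Equivalently α = (3g/(2L)) cos 66° = 6.643 rad/s².)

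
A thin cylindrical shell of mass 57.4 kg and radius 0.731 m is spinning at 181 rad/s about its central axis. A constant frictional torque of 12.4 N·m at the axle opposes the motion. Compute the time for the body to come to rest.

t ≈ 448 s

I = MR² = (57.4)(0.731)² = 30.67 kg·m².
The net torque has magnitude 12.4 N·m, opposing ω.
|α| = τ/I = 12.40/30.67 = 0.4043 rad/s² (deceleration).
0 = ω₀ − |α|t ⇒ t = ω₀/|α| = 181/0.4043 = 447.7 s.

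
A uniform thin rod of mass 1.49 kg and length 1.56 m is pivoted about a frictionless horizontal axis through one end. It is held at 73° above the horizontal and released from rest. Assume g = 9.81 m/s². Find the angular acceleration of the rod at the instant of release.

α ≈ 2.76 rad/s²

About the pivot, I = (1/3)ML² = (1/3)(1.49)(1.56)² = 1.209 kg·m².
The weight acts at the center, a distance L/2 = 0.7800 m from the pivot; τ = Mg(L/2) cos 73° = 3.333 N·m.
α = τ/I = 3.333/1.209 = 2.758 rad/s².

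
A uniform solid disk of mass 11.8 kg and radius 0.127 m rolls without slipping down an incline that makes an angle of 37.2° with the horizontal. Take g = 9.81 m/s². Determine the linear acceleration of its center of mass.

a ≈ 3.95 m/s²

Translation along the incline: Mg sinθ − f = Ma.
Rotation about the center: fR = Iα with I = ½MR². No-slip gives a = αR, so f = (I/R²)a = (1/2)M a.
Substituting: Mg sinθ = (1 + 0.5000)Ma, so a = g sinθ/(1 + 0.5000) = (9.81) sin 37.2° / 1.500 = 3.954 m/s².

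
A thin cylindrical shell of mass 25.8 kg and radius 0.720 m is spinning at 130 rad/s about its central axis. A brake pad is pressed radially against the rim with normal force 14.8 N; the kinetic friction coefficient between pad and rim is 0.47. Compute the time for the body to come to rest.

t ≈ 347 s

I = MR² = (25.8)(0.720)² = 13.37 kg·m².
Friction force f = μN = (0.47)(14.8) = 6.956 N at the rim; torque magnitude τ = fR = 5.008 N·m, opposing ω.
|α| = τ/I = 5.008/13.37 = 0.3745 rad/s² (deceleration).
0 = ω₀ − |α|t ⇒ t = ω₀/|α| = 130/0.3745 = 347.2 s.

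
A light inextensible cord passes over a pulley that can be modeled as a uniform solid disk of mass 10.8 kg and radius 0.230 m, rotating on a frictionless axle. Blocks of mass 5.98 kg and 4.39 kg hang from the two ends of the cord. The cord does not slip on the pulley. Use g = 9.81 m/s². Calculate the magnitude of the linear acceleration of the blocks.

a ≈ 0.989 m/s²

I = ½MR² = (1/2)(10.8)(0.230)² = 0.2857 kg·m².
Heavier block: m₁g − T₁ = m₁a. Lighter block: T₂ − m₂g = m₂a.
Pulley: (T₁ − T₂)R = Iα = I(a/R), so T₁ − T₂ = (I/R²)a = (1/2)M_p a = 5.400·a.
Adding the three: (m₁ − m₂)g = (m₁ + m₂ + 5.400)a, so a = (5.98 − 4.39)(9.81)/(5.98 + 4.39 + 5.400) = 0.9891 m/s².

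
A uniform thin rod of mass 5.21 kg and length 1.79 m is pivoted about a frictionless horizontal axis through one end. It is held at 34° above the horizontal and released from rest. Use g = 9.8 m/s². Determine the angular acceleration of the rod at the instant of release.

About the pivot, I = (1/3)ML² = (1/3)(5.21)(1.79)² = 5.564 kg·m².
The weight acts at the center, a distance L/2 = 0.8950 m from the pivot; τ = Mg(L/2) cos 34° = 37.88 N·m.
α = τ/I = 37.88/5.564 = 6.808 rad/s².
(Equivalently α = (3g/(2L)) cos 34° = 6.808 rad/s².)

α ≈ 6.81 rad/s²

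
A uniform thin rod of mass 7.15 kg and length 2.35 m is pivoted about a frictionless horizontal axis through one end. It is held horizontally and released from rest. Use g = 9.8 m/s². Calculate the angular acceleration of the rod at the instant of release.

About the pivot, I = (1/3)ML² = (1/3)(7.15)(2.35)² = 13.16 kg·m².
The weight acts at the center, a distance L/2 = 1.175 m from the pivot; τ = Mg(L/2) = 82.33 N·m.
α = τ/I = 82.33/13.16 = 6.255 rad/s².

α ≈ 6.26 rad/s²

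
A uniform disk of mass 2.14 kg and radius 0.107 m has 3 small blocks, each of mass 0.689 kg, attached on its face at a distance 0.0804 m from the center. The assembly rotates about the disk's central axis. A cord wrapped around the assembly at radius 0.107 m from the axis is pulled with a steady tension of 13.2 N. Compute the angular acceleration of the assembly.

α ≈ 55.1 rad/s²

I_disk = ½MR² = ½(2.14)(0.107)² = 0.01225 kg·m².
I_blocks = 3·m·r² = 3(0.689)(0.0804)² = 0.01336 kg·m².
Total I = 0.02561 kg·m².
τ = F r = (13.2)(0.107) = 1.412 N·m.
α = τ/I = 1.412/0.02561 = 55.15 rad/s².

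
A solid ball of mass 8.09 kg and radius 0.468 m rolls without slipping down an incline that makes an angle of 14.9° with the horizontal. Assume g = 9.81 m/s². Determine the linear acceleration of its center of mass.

Translation along the incline: Mg sinθ − f = Ma.
Rotation about the center: fR = Iα with I = (2/5)MR². No-slip gives a = αR, so f = (I/R²)a = (2/5)M a.
Substituting: Mg sinθ = (1 + 0.4000)Ma, so a = g sinθ/(1 + 0.4000) = (9.81) sin 14.9° / 1.400 = 1.802 m/s².

a ≈ 1.80 m/s²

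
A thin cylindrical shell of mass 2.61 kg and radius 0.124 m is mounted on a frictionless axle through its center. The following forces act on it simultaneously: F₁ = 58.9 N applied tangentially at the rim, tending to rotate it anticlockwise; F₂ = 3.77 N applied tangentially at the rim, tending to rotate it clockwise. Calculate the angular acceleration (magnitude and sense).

I = MR² = (2.61)(0.124)² = 0.04013 kg·m².
Taking anticlockwise as positive: τ₁ = +(58.9)(0.124) = +7.304 N·m; τ₂ = −(3.77)(0.124) = −0.4675 N·m.
Net torque τ = 6.836 N·m.
α = τ/I = 6.836/0.04013 = 170.3 rad/s².

α ≈ 170 rad/s², anticlockwise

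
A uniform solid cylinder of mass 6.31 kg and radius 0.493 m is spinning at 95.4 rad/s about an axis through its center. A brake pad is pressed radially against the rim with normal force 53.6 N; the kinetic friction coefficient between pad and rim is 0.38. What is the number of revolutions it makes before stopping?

≈ 55.3 revolutions

I = ½MR² = (1/2)(6.31)(0.493)² = 0.7668 kg·m².
Friction force f = μN = (0.38)(53.6) = 20.37 N at the rim; torque magnitude τ = fR = 10.04 N·m, opposing ω.
|α| = τ/I = 10.04/0.7668 = 13.09 rad/s² (deceleration).
ω² = ω₀² − 2|α|θ with ω = 0 ⇒ θ = ω₀²/(2|α|) = 347.5 rad = 55.31 rev.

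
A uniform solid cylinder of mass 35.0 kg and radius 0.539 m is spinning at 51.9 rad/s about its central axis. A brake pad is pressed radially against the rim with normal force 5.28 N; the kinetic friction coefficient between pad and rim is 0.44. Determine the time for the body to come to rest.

I = ½MR² = (1/2)(35.0)(0.539)² = 5.084 kg·m².
Friction force f = μN = (0.44)(5.28) = 2.323 N at the rim; torque magnitude τ = fR = 1.252 N·m, opposing ω.
|α| = τ/I = 1.252/5.084 = 0.2463 rad/s² (deceleration).
0 = ω₀ − |α|t ⇒ t = ω₀/|α| = 51.9/0.2463 = 210.7 s.

t ≈ 211 s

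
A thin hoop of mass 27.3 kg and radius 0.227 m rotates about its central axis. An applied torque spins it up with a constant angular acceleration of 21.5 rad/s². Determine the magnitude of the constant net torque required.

τ ≈ 30.2 N·m

I = MR² = (27.3)(0.227)² = 1.407 kg·m².
τ = Iα = (1.407)(21.50) = 30.24 N·m.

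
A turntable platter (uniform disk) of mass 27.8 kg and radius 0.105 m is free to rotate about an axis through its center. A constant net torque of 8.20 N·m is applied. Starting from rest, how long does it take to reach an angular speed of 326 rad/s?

I = ½MR² = (1/2)(27.8)(0.105)² = 0.1532 kg·m².
α = τ/I = 8.20/0.1532 = 53.51 rad/s².
ω = αt ⇒ t = ω/α = 326/53.51 = 6.093 s.

t ≈ 6.09 s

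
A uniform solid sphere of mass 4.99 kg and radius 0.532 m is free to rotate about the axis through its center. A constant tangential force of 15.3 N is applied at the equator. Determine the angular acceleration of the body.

α ≈ 14.4 rad/s²

I = (2/5)MR² = (2/5)(4.99)(0.532)² = 0.5649 kg·m².
τ = F R = (15.3)(0.532) = 8.140 N·m.
From τ = Iα: α = 8.140/0.5649 = 14.41 rad/s².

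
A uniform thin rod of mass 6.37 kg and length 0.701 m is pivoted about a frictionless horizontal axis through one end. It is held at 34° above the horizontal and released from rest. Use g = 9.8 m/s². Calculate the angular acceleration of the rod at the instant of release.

α ≈ 17.4 rad/s²

About the pivot, I = (1/3)ML² = (1/3)(6.37)(0.701)² = 1.043 kg·m².
The weight acts at the center, a distance L/2 = 0.3505 m from the pivot; τ = Mg(L/2) cos 34° = 18.14 N·m.
α = τ/I = 18.14/1.043 = 17.38 rad/s².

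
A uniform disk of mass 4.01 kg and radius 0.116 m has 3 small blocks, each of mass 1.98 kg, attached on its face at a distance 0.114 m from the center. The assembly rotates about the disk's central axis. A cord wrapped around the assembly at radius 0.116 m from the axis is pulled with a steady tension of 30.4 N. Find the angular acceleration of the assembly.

α ≈ 33.9 rad/s²

I_disk = ½MR² = ½(4.01)(0.116)² = 0.02698 kg·m².
I_blocks = 3·m·r² = 3(1.98)(0.114)² = 0.07720 kg·m².
Total I = 0.1042 kg·m².
τ = F r = (30.4)(0.116) = 3.526 N·m.
α = τ/I = 3.526/0.1042 = 33.85 rad/s².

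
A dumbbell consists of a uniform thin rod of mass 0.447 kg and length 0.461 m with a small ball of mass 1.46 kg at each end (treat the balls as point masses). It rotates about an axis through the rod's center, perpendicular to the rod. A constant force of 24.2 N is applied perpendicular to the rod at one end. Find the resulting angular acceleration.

α ≈ 34.2 rad/s²

I_rod = (1/12)ML² = (1/12)(0.447)(0.461)² = 0.007916 kg·m².
I_balls = 2·m·(L/2)² = 2(1.46)(0.2305)² = 0.1551 kg·m².
Total I = 0.1631 kg·m².
τ = F·(L/2) = (24.2)(0.231) = 5.578 N·m.
α = τ/I = 5.578/0.1631 = 34.21 rad/s².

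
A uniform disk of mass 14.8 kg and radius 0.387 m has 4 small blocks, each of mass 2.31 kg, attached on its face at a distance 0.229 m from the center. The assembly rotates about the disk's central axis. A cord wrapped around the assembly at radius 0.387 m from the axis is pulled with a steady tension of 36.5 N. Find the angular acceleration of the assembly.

I_disk = ½MR² = ½(14.8)(0.387)² = 1.108 kg·m².
I_blocks = 4·m·r² = 4(2.31)(0.229)² = 0.4846 kg·m².
Total I = 1.593 kg·m².
τ = F r = (36.5)(0.387) = 14.13 N·m.
α = τ/I = 14.13/1.593 = 8.868 rad/s².

α ≈ 8.87 rad/s²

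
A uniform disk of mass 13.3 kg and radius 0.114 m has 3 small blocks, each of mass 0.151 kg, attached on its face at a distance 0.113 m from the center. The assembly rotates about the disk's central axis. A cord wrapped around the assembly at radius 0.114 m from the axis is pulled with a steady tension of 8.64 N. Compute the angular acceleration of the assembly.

α ≈ 10.7 rad/s²

I_disk = ½MR² = ½(13.3)(0.114)² = 0.08642 kg·m².
I_blocks = 3·m·r² = 3(0.151)(0.113)² = 0.005784 kg·m².
Total I = 0.09221 kg·m².
τ = F r = (8.64)(0.114) = 0.9850 N·m.
α = τ/I = 0.9850/0.09221 = 10.68 rad/s².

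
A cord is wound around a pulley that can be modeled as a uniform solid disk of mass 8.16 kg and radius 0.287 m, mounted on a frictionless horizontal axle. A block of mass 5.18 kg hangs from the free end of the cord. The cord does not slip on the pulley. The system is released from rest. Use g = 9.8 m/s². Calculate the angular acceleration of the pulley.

α ≈ 19.1 rad/s²

I = ½MR² = (1/2)(8.16)(0.287)² = 0.3361 kg·m².
Block: mg − T = ma. Pulley: TR = Iα. No-slip: a = αR, so T = (I/R²)a = 4.080·a.
Then mg = (m + 4.080)a, so a = (5.18)(9.8)/(5.18 + 4.080) = 5.482 m/s².
α = a/R = 5.482/0.287 = 19.10 rad/s².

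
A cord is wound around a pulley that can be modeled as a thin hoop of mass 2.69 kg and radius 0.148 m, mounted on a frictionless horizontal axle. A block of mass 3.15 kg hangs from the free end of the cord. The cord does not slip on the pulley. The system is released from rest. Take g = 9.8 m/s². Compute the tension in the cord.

T ≈ 14.2 N

I = MR² = (2.69)(0.148)² = 0.05892 kg·m².
Block: mg − T = ma. Pulley: TR = Iα. No-slip: a = αR, so T = (I/R²)a = 2.690·a.
Then mg = (m + 2.690)a, so a = (3.15)(9.8)/(3.15 + 2.690) = 5.286 m/s².
T = 2.690·a = 14.22 N.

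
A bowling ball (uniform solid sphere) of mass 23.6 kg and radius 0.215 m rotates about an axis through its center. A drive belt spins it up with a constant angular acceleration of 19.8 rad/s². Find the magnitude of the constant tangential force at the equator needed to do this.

I = (2/5)MR² = (2/5)(23.6)(0.215)² = 0.4364 kg·m².
The required torque is τ = Iα = (0.4364)(19.80) = 8.640 N·m.
A tangential force at the equator gives τ = FR, so F = τ/R = 8.640/0.215 = 40.19 N.

F ≈ 40.2 N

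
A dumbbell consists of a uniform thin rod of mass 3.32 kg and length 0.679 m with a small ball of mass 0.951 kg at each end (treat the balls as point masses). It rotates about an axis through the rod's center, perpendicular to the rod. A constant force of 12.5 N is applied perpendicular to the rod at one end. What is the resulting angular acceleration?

I_rod = (1/12)ML² = (1/12)(3.32)(0.679)² = 0.1276 kg·m².
I_balls = 2·m·(L/2)² = 2(0.951)(0.3395)² = 0.2192 kg·m².
Total I = 0.3468 kg·m².
τ = F·(L/2) = (12.5)(0.340) = 4.244 N·m.
α = τ/I = 4.244/0.3468 = 12.24 rad/s².

α ≈ 12.2 rad/s²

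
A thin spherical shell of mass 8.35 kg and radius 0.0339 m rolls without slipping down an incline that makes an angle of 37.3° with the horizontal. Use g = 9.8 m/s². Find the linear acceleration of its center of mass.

Translation along the incline: Mg sinθ − f = Ma.
Rotation about the center: fR = Iα with I = (2/3)MR². No-slip gives a = αR, so f = (I/R²)a = (2/3)M a.
Substituting: Mg sinθ = (1 + 0.6667)Ma, so a = g sinθ/(1 + 0.6667) = (9.8) sin 37.3° / 1.667 = 3.563 m/s².

a ≈ 3.56 m/s²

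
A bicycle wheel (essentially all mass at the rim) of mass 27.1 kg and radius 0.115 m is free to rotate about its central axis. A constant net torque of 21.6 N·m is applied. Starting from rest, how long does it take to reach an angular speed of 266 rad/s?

I = MR² = (27.1)(0.115)² = 0.3584 kg·m².
α = τ/I = 21.6/0.3584 = 60.27 rad/s².
ω = αt ⇒ t = ω/α = 266/60.27 = 4.414 s.

t ≈ 4.41 s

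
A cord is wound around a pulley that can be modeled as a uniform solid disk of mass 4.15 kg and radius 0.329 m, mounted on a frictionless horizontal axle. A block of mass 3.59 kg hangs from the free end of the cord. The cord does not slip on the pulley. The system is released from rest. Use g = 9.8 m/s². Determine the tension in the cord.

T ≈ 12.9 N

I = ½MR² = (1/2)(4.15)(0.329)² = 0.2246 kg·m².
Block: mg − T = ma. Pulley: TR = Iα. No-slip: a = αR, so T = (I/R²)a = 2.075·a.
Then mg = (m + 2.075)a, so a = (3.59)(9.8)/(3.59 + 2.075) = 6.210 m/s².
T = 2.075·a = 12.89 N.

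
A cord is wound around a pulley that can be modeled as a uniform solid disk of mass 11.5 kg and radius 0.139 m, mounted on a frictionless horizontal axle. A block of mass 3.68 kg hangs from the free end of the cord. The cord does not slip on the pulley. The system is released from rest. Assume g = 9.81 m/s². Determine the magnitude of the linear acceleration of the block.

I = ½MR² = (1/2)(11.5)(0.139)² = 0.1111 kg·m².
Block: mg − T = ma. Pulley: TR = Iα. No-slip: a = αR, so T = (I/R²)a = 5.750·a.
Then mg = (m + 5.750)a, so a = (3.68)(9.81)/(3.68 + 5.750) = 3.828 m/s².

a ≈ 3.83 m/s²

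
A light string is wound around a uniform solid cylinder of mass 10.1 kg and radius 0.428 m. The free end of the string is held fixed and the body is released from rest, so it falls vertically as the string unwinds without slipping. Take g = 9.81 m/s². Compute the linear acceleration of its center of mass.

Translation: Mg − T = Ma. Rotation about the center: TR = Iα with I = ½MR².
With a = αR: T = (I/R²)a = (1/2)M a, so Mg = (1 + 0.5000)Ma.
a = g/(1 + 0.5000) = 9.81/1.500 = 6.540 m/s².

a ≈ 6.54 m/s²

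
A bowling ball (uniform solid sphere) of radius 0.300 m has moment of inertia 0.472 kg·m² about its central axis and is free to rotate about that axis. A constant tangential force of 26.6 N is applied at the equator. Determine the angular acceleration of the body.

α ≈ 16.9 rad/s²

τ = F R = (26.6)(0.300) = 7.980 N·m.
From τ = Iα: α = 7.980/0.4720 = 16.91 rad/s².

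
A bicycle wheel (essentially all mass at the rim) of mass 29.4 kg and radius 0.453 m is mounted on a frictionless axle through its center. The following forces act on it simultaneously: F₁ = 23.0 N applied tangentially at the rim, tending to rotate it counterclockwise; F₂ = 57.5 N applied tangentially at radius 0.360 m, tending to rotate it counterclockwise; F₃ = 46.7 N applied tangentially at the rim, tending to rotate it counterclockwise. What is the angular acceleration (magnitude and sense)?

α ≈ 8.66 rad/s², counterclockwise

I = MR² = (29.4)(0.453)² = 6.033 kg·m².
Taking counterclockwise as positive: τ₁ = +(23.0)(0.453) = +10.42 N·m; τ₂ = +(57.5)(0.360) = +20.70 N·m; τ₃ = +(46.7)(0.453) = +21.16 N·m.
Net torque τ = 52.27 N·m.
α = τ/I = 52.27/6.033 = 8.664 rad/s².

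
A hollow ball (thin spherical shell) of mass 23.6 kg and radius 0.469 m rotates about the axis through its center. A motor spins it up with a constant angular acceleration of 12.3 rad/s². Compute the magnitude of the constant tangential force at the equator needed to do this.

F ≈ 90.8 N

I = (2/3)MR² = (2/3)(23.6)(0.469)² = 3.461 kg·m².
The required torque is τ = Iα = (3.461)(12.30) = 42.57 N·m.
A tangential force at the equator gives τ = FR, so F = τ/R = 42.57/0.469 = 90.76 N.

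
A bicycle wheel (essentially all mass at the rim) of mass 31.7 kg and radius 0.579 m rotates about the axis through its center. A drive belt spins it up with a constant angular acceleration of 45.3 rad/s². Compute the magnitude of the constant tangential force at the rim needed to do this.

F ≈ 831 N

I = MR² = (31.7)(0.579)² = 10.63 kg·m².
The required torque is τ = Iα = (10.63)(45.30) = 481.4 N·m.
A tangential force at the rim gives τ = FR, so F = τ/R = 481.4/0.579 = 831.4 N.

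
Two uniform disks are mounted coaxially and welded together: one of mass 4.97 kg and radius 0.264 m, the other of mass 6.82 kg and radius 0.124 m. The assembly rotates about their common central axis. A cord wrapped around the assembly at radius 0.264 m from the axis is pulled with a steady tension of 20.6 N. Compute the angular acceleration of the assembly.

I = ½M₁R₁² + ½M₂R₂² = ½(4.97)(0.264)² + ½(6.82)(0.124)² = 0.2256 kg·m².
τ = F r = (20.6)(0.264) = 5.438 N·m.
α = τ/I = 5.438/0.2256 = 24.10 rad/s².

α ≈ 24.1 rad/s²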